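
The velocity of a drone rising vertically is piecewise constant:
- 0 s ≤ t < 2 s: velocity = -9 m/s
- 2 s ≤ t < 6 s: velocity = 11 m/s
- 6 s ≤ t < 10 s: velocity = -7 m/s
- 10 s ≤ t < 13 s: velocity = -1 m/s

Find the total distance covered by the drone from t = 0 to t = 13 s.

Distance (not displacement) is the total path length: add the absolute areas under v-t.
0–2 s: |-9| × 2 = 18 m
2–6 s: |11| × 4 = 44 m
6–10 s: |-7| × 4 = 28 m
10–13 s: |-1| × 3 = 3 m
Total distance = 93 m

93 m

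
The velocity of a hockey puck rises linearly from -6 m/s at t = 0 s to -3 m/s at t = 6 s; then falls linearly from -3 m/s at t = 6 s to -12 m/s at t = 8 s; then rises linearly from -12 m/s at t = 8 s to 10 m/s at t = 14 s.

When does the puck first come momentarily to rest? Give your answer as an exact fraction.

v changes sign on 8–14 s (from -12 to 10); the graph is linear there, so v = 0 at t = 8 + (12)·(14 − 8)/(10 − -12) = 124/11 s.

t = 124/11 s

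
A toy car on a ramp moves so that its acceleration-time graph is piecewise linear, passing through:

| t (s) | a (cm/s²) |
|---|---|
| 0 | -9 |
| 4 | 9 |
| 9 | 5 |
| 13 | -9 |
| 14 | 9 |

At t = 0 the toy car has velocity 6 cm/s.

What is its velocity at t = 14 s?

33 cm/s

Δv equals the area under the a-t graph; then v = v₀ + Δv.
0–4 s: ½(-9 + 9)(4) = 0 cm/s
4–9 s: ½(9 + 5)(5) = 35 cm/s
9–13 s: ½(5 + -9)(4) = -8 cm/s
13–14 s: ½(-9 + 9)(1) = 0 cm/s
Δv = 27 cm/s, so v(14) = 6 + (27) = 33 cm/s.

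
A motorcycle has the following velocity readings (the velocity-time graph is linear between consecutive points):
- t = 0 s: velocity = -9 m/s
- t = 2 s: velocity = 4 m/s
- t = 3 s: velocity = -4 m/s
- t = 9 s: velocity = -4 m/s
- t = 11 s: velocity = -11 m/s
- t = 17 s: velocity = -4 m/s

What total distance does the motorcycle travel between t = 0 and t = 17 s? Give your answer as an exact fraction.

1215/13 m

Distance (not displacement) is the total path length: add the absolute areas under v-t.
0–2 s: v = 0 at t = 18/13 s; triangle areas 81/13 + 16/13 = 97/13 m
2–3 s: v = 0 at t = 2.5 s; triangle areas 1 + 1 = 2 m
3–9 s: |-4| × 6 = 24 m
9–11 s: |½(-4 + -11)(2)| = 15 m
11–17 s: |½(-11 + -4)(6)| = 45 m
Total distance = 1215/13 m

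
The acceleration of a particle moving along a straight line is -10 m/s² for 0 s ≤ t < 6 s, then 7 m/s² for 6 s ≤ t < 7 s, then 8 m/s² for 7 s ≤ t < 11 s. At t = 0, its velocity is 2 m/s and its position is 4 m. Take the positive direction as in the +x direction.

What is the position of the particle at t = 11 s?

-358.5 m

On each constant-a segment, Δv = aΔt and Δx = v₀Δt + ½aΔt²; chain segment to segment.
0–6 s: v starts 2 m/s; Δx = 2·6 + ½·-10·6² = -168 m; v ends -58 m/s.
6–7 s: v starts -58 m/s; Δx = -58·1 + ½·7·1² = -54.5 m; v ends -51 m/s.
7–11 s: v starts -51 m/s; Δx = -51·4 + ½·8·4² = -140 m; v ends -19 m/s.
x(11) = 4 + Σ Δx = -358.5 m.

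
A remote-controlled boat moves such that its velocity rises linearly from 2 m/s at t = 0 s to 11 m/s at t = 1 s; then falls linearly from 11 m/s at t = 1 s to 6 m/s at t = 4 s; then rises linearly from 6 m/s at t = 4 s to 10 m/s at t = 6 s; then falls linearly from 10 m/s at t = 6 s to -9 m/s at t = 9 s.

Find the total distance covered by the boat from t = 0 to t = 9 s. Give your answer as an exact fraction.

2367/38 m

Total distance travelled is ∫|v| dt — sum the magnitudes of each area piece.
0–1 s: |½(2 + 11)(1)| = 6.5 m
1–4 s: |½(11 + 6)(3)| = 25.5 m
4–6 s: |½(6 + 10)(2)| = 16 m
6–9 s: v = 0 at t = 144/19 s; triangle areas 150/19 + 243/38 = 543/38 m
Total distance = 2367/38 m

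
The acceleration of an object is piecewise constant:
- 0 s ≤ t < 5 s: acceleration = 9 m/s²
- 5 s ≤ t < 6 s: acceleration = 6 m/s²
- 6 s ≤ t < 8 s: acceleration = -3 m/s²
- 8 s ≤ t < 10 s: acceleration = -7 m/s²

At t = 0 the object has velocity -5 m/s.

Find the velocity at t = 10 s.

26 m/s

Δv equals the area under the a-t graph; then v = v₀ + Δv.
0–5 s: 9 × 5 = 45 m/s
5–6 s: 6 × 1 = 6 m/s
6–8 s: -3 × 2 = -6 m/s
8–10 s: -7 × 2 = -14 m/s
Δv = 31 m/s, so v(10) = -5 + (31) = 26 m/s.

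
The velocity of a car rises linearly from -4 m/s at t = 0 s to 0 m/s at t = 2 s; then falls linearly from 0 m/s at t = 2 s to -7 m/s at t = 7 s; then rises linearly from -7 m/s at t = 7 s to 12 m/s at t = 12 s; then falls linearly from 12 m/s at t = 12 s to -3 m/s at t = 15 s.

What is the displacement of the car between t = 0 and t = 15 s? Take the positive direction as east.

4.5 m

Net displacement equals the area under the velocity-time graph (areas below the axis count negative).
0–2 s: ½(-4 + 0)(2) = -4 m
2–7 s: ½(0 + -7)(5) = -17.5 m
7–12 s: ½(-7 + 12)(5) = 12.5 m
12–15 s: ½(12 + -3)(3) = 13.5 m
Net displacement = 4.5 m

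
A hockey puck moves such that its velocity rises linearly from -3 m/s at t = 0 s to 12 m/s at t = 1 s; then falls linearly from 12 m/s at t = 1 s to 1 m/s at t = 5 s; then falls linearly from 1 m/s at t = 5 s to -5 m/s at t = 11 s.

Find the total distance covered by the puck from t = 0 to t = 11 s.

44.1 m

Total distance travelled is ∫|v| dt — sum the magnitudes of each area piece.
0–1 s: v = 0 at t = 0.2 s; triangle areas 0.3 + 4.8 = 5.1 m
1–5 s: |½(12 + 1)(4)| = 26 m
5–11 s: v = 0 at t = 6 s; triangle areas 0.5 + 12.5 = 13 m
Total distance = 44.1 m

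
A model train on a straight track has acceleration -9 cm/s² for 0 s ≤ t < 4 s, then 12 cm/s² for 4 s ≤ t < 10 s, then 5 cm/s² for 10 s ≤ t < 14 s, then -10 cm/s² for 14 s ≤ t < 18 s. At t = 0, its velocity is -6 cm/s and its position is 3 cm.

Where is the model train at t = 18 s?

On each constant-a segment, Δv = aΔt and Δx = v₀Δt + ½aΔt²; chain segment to segment.
0–4 s: v starts -6 cm/s; Δx = -6·4 + ½·-9·4² = -96 cm; v ends -42 cm/s.
4–10 s: v starts -42 cm/s; Δx = -42·6 + ½·12·6² = -36 cm; v ends 30 cm/s.
10–14 s: v starts 30 cm/s; Δx = 30·4 + ½·5·4² = 160 cm; v ends 50 cm/s.
14–18 s: v starts 50 cm/s; Δx = 50·4 + ½·-10·4² = 120 cm; v ends 10 cm/s.
x(18) = 3 + Σ Δx = 151 cm.

151 cm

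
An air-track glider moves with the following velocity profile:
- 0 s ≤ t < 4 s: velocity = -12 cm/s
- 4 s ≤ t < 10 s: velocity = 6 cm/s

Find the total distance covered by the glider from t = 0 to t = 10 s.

84 cm

Total distance travelled is ∫|v| dt — sum the magnitudes of each area piece.
0–4 s: |-12| × 4 = 48 cm
4–10 s: |6| × 6 = 36 cm
Total distance = 84 cm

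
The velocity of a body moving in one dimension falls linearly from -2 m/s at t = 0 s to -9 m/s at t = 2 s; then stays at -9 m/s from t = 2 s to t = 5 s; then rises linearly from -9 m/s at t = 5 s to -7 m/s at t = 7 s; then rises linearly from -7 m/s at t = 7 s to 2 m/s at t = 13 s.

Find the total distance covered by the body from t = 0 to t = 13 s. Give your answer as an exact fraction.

Distance (not displacement) is the total path length: add the absolute areas under v-t.
0–2 s: |½(-2 + -9)(2)| = 11 m
2–5 s: |-9| × 3 = 27 m
5–7 s: |½(-9 + -7)(2)| = 16 m
7–13 s: v = 0 at t = 35/3 s; triangle areas 49/3 + 4/3 = 53/3 m
Total distance = 215/3 m

215/3 m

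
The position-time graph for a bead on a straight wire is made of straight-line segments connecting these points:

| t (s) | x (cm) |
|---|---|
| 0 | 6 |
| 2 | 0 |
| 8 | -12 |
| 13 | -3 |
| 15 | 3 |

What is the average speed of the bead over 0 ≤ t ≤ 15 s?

2.2 cm/s

Average speed = (total path length)/(elapsed time); on a piecewise-linear x-t graph the path length is Σ|Δx|.
0–2 s: |Δx| = |0 − 6| = 6 cm
2–8 s: |Δx| = |-12 − 0| = 12 cm
8–13 s: |Δx| = |-3 − -12| = 9 cm
13–15 s: |Δx| = |3 − -3| = 6 cm
Total path = 33 cm; average speed = 33/15 = 2.2 cm/s.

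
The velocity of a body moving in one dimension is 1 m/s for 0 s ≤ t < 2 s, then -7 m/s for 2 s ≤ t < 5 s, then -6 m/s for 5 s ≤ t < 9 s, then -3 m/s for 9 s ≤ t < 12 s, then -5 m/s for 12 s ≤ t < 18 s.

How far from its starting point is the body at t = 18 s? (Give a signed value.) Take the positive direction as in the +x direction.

-82 m

Displacement is the signed area under the v-t curve.
0–2 s: 1 × 2 = 2 m
2–5 s: -7 × 3 = -21 m
5–9 s: -6 × 4 = -24 m
9–12 s: -3 × 3 = -9 m
12–18 s: -5 × 6 = -30 m
Net displacement = -82 m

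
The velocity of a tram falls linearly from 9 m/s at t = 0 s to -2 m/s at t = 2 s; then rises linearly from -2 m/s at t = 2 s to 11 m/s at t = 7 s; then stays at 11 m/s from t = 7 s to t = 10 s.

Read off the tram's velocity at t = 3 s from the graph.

On 2–7 s the graph is linear from -2 to 11 m/s: v(3) = -2 + (11 − -2)·(3 − 2)/(7 − 2) = 0.6 m/s.

0.6 m/s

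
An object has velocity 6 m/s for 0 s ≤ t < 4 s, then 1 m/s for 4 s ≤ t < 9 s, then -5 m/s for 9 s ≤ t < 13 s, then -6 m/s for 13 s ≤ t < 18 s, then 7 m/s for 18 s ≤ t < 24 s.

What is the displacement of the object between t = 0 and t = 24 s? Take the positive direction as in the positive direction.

21 m

Displacement is the signed area under the v-t curve.
0–4 s: 6 × 4 = 24 m
4–9 s: 1 × 5 = 5 m
9–13 s: -5 × 4 = -20 m
13–18 s: -6 × 5 = -30 m
18–24 s: 7 × 6 = 42 m
Net displacement = 21 m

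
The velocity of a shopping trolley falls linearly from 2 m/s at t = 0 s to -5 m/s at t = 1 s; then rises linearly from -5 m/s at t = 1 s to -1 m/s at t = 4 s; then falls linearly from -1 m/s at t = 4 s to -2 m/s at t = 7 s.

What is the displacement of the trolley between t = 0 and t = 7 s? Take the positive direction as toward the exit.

-15 m

Displacement is the signed area under the v-t curve.
0–1 s: ½(2 + -5)(1) = -1.5 m
1–4 s: ½(-5 + -1)(3) = -9 m
4–7 s: ½(-1 + -2)(3) = -4.5 m
Net displacement = -15 m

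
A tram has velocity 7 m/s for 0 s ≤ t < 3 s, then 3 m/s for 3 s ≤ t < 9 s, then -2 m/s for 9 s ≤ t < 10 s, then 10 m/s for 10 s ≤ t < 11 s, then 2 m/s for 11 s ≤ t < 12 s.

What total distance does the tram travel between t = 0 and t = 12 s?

Total distance travelled is ∫|v| dt — sum the magnitudes of each area piece.
0–3 s: |7| × 3 = 21 m
3–9 s: |3| × 6 = 18 m
9–10 s: |-2| × 1 = 2 m
10–11 s: |10| × 1 = 10 m
11–12 s: |2| × 1 = 2 m
Total distance = 53 m

53 m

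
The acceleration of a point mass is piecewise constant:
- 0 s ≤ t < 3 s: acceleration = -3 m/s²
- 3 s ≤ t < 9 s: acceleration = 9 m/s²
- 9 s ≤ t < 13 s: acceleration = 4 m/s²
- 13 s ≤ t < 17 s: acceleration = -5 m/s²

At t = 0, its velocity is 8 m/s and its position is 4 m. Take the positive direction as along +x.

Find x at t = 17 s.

650.5 m

On each constant-a segment, Δv = aΔt and Δx = v₀Δt + ½aΔt²; chain segment to segment.
0–3 s: v starts 8 m/s; Δx = 8·3 + ½·-3·3² = 10.5 m; v ends -1 m/s.
3–9 s: v starts -1 m/s; Δx = -1·6 + ½·9·6² = 156 m; v ends 53 m/s.
9–13 s: v starts 53 m/s; Δx = 53·4 + ½·4·4² = 244 m; v ends 69 m/s.
13–17 s: v starts 69 m/s; Δx = 69·4 + ½·-5·4² = 236 m; v ends 49 m/s.
x(17) = 4 + Σ Δx = 650.5 m.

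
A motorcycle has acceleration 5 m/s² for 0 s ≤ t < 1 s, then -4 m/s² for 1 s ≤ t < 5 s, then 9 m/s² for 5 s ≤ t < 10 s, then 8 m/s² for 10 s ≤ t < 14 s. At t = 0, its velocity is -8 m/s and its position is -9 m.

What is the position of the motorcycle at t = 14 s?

127 m

On each constant-a segment, Δv = aΔt and Δx = v₀Δt + ½aΔt²; chain segment to segment.
0–1 s: v starts -8 m/s; Δx = -8·1 + ½·5·1² = -5.5 m; v ends -3 m/s.
1–5 s: v starts -3 m/s; Δx = -3·4 + ½·-4·4² = -44 m; v ends -19 m/s.
5–10 s: v starts -19 m/s; Δx = -19·5 + ½·9·5² = 17.5 m; v ends 26 m/s.
10–14 s: v starts 26 m/s; Δx = 26·4 + ½·8·4² = 168 m; v ends 58 m/s.
x(14) = -9 + Σ Δx = 127 m.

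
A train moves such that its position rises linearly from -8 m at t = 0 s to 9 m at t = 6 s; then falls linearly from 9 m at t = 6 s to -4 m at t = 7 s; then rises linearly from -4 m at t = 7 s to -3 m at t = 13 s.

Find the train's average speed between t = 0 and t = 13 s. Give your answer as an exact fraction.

31/13 m/s

Average speed = (total path length)/(elapsed time); on a piecewise-linear x-t graph the path length is Σ|Δx|.
0–6 s: |Δx| = |9 − -8| = 17 m
6–7 s: |Δx| = |-4 − 9| = 13 m
7–13 s: |Δx| = |-3 − -4| = 1 m
Total path = 31 m; average speed = 31/13 = 31/13 m/s.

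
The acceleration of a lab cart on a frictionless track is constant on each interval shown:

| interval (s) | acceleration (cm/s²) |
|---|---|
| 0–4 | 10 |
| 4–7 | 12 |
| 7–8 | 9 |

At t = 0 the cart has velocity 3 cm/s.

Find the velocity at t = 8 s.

88 cm/s

Δv equals the area under the a-t graph; then v = v₀ + Δv.
0–4 s: 10 × 4 = 40 cm/s
4–7 s: 12 × 3 = 36 cm/s
7–8 s: 9 × 1 = 9 cm/s
Δv = 85 cm/s, so v(8) = 3 + (85) = 88 cm/s.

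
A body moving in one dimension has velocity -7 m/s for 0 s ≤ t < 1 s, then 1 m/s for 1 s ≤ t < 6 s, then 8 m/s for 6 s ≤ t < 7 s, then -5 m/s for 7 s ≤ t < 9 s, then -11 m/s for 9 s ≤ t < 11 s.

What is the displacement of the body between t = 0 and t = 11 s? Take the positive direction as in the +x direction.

Displacement is the signed area under the v-t curve.
0–1 s: -7 × 1 = -7 m
1–6 s: 1 × 5 = 5 m
6–7 s: 8 × 1 = 8 m
7–9 s: -5 × 2 = -10 m
9–11 s: -11 × 2 = -22 m
Net displacement = -26 m

-26 m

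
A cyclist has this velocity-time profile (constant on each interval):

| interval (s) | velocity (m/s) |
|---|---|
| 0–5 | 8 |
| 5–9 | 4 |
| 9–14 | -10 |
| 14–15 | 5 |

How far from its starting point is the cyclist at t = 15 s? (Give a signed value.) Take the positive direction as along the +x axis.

11 m

Net displacement equals the area under the velocity-time graph (areas below the axis count negative).
0–5 s: 8 × 5 = 40 m
5–9 s: 4 × 4 = 16 m
9–14 s: -10 × 5 = -50 m
14–15 s: 5 × 1 = 5 m
Net displacement = 11 m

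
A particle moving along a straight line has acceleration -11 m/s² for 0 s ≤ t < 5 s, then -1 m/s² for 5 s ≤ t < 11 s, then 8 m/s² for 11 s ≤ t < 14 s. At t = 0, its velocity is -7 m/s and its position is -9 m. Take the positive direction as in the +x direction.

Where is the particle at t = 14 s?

-739.5 m

On each constant-a segment, Δv = aΔt and Δx = v₀Δt + ½aΔt²; chain segment to segment.
0–5 s: v starts -7 m/s; Δx = -7·5 + ½·-11·5² = -172.5 m; v ends -62 m/s.
5–11 s: v starts -62 m/s; Δx = -62·6 + ½·-1·6² = -390 m; v ends -68 m/s.
11–14 s: v starts -68 m/s; Δx = -68·3 + ½·8·3² = -168 m; v ends -44 m/s.
x(14) = -9 + Σ Δx = -739.5 m.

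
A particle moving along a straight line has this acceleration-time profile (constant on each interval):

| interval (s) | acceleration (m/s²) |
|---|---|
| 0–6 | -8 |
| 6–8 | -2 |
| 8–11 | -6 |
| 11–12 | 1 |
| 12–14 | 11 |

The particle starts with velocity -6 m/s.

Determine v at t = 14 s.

-53 m/s

Δv equals the area under the a-t graph; then v = v₀ + Δv.
0–6 s: -8 × 6 = -48 m/s
6–8 s: -2 × 2 = -4 m/s
8–11 s: -6 × 3 = -18 m/s
11–12 s: 1 × 1 = 1 m/s
12–14 s: 11 × 2 = 22 m/s
Δv = -47 m/s, so v(14) = -6 + (-47) = -53 m/s.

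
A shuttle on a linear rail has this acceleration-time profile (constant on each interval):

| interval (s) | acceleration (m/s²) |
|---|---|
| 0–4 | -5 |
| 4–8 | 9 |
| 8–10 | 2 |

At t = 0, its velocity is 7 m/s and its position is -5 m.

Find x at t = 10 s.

On each constant-a segment, Δv = aΔt and Δx = v₀Δt + ½aΔt²; chain segment to segment.
0–4 s: v starts 7 m/s; Δx = 7·4 + ½·-5·4² = -12 m; v ends -13 m/s.
4–8 s: v starts -13 m/s; Δx = -13·4 + ½·9·4² = 20 m; v ends 23 m/s.
8–10 s: v starts 23 m/s; Δx = 23·2 + ½·2·2² = 50 m; v ends 27 m/s.
x(10) = -5 + Σ Δx = 53 m.

53 m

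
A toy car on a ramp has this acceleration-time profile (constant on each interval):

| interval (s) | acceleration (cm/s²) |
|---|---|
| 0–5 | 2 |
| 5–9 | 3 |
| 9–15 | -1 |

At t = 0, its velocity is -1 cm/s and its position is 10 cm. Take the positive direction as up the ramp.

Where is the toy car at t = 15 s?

On each constant-a segment, Δv = aΔt and Δx = v₀Δt + ½aΔt²; chain segment to segment.
0–5 s: v starts -1 cm/s; Δx = -1·5 + ½·2·5² = 20 cm; v ends 9 cm/s.
5–9 s: v starts 9 cm/s; Δx = 9·4 + ½·3·4² = 60 cm; v ends 21 cm/s.
9–15 s: v starts 21 cm/s; Δx = 21·6 + ½·-1·6² = 108 cm; v ends 15 cm/s.
x(15) = 10 + Σ Δx = 198 cm.

198 cm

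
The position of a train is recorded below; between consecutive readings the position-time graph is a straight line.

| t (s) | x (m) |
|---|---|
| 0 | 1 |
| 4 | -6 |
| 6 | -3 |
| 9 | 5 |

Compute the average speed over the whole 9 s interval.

2 m/s

Average speed = (total path length)/(elapsed time); on a piecewise-linear x-t graph the path length is Σ|Δx|.
0–4 s: |Δx| = |-6 − 1| = 7 m
4–6 s: |Δx| = |-3 − -6| = 3 m
6–9 s: |Δx| = |5 − -3| = 8 m
Total path = 18 m; average speed = 18/9 = 2 m/s.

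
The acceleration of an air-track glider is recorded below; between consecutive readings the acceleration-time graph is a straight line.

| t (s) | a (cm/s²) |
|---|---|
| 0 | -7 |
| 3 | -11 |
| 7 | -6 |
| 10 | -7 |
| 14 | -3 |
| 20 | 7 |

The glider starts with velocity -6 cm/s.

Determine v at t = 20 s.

Δv equals the area under the a-t graph; then v = v₀ + Δv.
0–3 s: ½(-7 + -11)(3) = -27 cm/s
3–7 s: ½(-11 + -6)(4) = -34 cm/s
7–10 s: ½(-6 + -7)(3) = -19.5 cm/s
10–14 s: ½(-7 + -3)(4) = -20 cm/s
14–20 s: ½(-3 + 7)(6) = 12 cm/s
Δv = -88.5 cm/s, so v(20) = -6 + (-88.5) = -94.5 cm/s.

-94.5 cm/s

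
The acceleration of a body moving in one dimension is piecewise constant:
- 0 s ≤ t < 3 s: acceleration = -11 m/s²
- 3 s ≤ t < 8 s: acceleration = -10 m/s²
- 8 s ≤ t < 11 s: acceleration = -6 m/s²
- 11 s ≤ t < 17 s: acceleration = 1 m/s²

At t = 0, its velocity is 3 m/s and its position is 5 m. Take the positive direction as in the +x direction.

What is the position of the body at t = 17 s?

-1147.5 m

On each constant-a segment, Δv = aΔt and Δx = v₀Δt + ½aΔt²; chain segment to segment.
0–3 s: v starts 3 m/s; Δx = 3·3 + ½·-11·3² = -40.5 m; v ends -30 m/s.
3–8 s: v starts -30 m/s; Δx = -30·5 + ½·-10·5² = -275 m; v ends -80 m/s.
8–11 s: v starts -80 m/s; Δx = -80·3 + ½·-6·3² = -267 m; v ends -98 m/s.
11–17 s: v starts -98 m/s; Δx = -98·6 + ½·1·6² = -570 m; v ends -92 m/s.
x(17) = 5 + Σ Δx = -1147.5 m.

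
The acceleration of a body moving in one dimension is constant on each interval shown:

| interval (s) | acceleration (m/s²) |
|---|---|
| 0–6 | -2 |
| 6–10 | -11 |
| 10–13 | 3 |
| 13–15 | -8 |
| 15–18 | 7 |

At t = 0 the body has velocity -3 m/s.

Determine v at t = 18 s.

-45 m/s

Δv equals the area under the a-t graph; then v = v₀ + Δv.
0–6 s: -2 × 6 = -12 m/s
6–10 s: -11 × 4 = -44 m/s
10–13 s: 3 × 3 = 9 m/s
13–15 s: -8 × 2 = -16 m/s
15–18 s: 7 × 3 = 21 m/s
Δv = -42 m/s, so v(18) = -3 + (-42) = -45 m/s.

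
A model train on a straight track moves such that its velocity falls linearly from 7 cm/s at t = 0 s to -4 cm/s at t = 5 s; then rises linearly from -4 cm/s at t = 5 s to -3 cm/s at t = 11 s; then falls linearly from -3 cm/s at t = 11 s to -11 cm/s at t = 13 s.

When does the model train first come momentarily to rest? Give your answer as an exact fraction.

v changes sign on 0–5 s (from 7 to -4); the graph is linear there, so v = 0 at t = 0 + (-7)·(5 − 0)/(-4 − 7) = 35/11 s.

t = 35/11 s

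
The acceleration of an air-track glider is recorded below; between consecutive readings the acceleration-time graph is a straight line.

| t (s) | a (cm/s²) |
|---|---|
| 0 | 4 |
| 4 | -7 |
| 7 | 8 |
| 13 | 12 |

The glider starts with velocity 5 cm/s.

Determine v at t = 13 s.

Δv equals the area under the a-t graph; then v = v₀ + Δv.
0–4 s: ½(4 + -7)(4) = -6 cm/s
4–7 s: ½(-7 + 8)(3) = 1.5 cm/s
7–13 s: ½(8 + 12)(6) = 60 cm/s
Δv = 55.5 cm/s, so v(13) = 5 + (55.5) = 60.5 cm/s.

60.5 cm/s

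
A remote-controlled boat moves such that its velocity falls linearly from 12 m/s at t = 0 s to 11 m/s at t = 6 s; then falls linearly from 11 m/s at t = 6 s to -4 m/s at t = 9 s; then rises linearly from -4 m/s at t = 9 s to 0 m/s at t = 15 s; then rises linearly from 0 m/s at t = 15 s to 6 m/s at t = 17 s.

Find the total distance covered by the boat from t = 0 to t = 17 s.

Total distance travelled is ∫|v| dt — sum the magnitudes of each area piece.
0–6 s: |½(12 + 11)(6)| = 69 m
6–9 s: v = 0 at t = 8.2 s; triangle areas 12.1 + 1.6 = 13.7 m
9–15 s: |½(-4 + 0)(6)| = 12 m
15–17 s: |½(0 + 6)(2)| = 6 m
Total distance = 100.7 m

100.7 m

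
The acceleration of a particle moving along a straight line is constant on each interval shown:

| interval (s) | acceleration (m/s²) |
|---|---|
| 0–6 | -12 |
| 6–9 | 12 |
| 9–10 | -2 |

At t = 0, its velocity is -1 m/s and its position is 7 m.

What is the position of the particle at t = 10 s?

-418 m

On each constant-a segment, Δv = aΔt and Δx = v₀Δt + ½aΔt²; chain segment to segment.
0–6 s: v starts -1 m/s; Δx = -1·6 + ½·-12·6² = -222 m; v ends -73 m/s.
6–9 s: v starts -73 m/s; Δx = -73·3 + ½·12·3² = -165 m; v ends -37 m/s.
9–10 s: v starts -37 m/s; Δx = -37·1 + ½·-2·1² = -38 m; v ends -39 m/s.
x(10) = 7 + Σ Δx = -418 m.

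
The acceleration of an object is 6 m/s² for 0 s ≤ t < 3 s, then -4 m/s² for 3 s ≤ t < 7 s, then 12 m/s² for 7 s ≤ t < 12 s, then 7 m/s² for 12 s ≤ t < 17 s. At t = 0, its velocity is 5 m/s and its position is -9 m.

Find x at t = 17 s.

On each constant-a segment, Δv = aΔt and Δx = v₀Δt + ½aΔt²; chain segment to segment.
0–3 s: v starts 5 m/s; Δx = 5·3 + ½·6·3² = 42 m; v ends 23 m/s.
3–7 s: v starts 23 m/s; Δx = 23·4 + ½·-4·4² = 60 m; v ends 7 m/s.
7–12 s: v starts 7 m/s; Δx = 7·5 + ½·12·5² = 185 m; v ends 67 m/s.
12–17 s: v starts 67 m/s; Δx = 67·5 + ½·7·5² = 422.5 m; v ends 102 m/s.
x(17) = -9 + Σ Δx = 700.5 m.

700.5 m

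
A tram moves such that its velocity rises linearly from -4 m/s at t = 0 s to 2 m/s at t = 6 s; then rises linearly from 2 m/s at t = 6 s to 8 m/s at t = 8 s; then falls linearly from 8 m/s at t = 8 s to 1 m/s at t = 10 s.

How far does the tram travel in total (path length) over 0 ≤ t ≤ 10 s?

Distance (not displacement) is the total path length: add the absolute areas under v-t.
0–6 s: v = 0 at t = 4 s; triangle areas 8 + 2 = 10 m
6–8 s: |½(2 + 8)(2)| = 10 m
8–10 s: |½(8 + 1)(2)| = 9 m
Total distance = 29 m

29 m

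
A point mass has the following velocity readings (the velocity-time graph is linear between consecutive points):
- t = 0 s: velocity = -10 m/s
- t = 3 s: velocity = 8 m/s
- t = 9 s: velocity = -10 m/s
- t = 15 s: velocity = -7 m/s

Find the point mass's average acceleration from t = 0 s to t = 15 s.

Average acceleration = Δv/Δt = (-7 − -10)/(15 − 0) = 0.2 m/s².

0.2 m/s²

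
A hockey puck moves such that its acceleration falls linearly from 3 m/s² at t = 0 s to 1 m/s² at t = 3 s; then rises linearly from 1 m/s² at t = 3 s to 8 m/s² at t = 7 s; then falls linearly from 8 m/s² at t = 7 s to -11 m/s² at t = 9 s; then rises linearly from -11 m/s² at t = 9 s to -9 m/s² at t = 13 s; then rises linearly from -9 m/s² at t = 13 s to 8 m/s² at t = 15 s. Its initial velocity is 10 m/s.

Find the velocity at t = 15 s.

-10 m/s

Δv equals the area under the a-t graph; then v = v₀ + Δv.
0–3 s: ½(3 + 1)(3) = 6 m/s
3–7 s: ½(1 + 8)(4) = 18 m/s
7–9 s: ½(8 + -11)(2) = -3 m/s
9–13 s: ½(-11 + -9)(4) = -40 m/s
13–15 s: ½(-9 + 8)(2) = -1 m/s
Δv = -20 m/s, so v(15) = 10 + (-20) = -10 m/s.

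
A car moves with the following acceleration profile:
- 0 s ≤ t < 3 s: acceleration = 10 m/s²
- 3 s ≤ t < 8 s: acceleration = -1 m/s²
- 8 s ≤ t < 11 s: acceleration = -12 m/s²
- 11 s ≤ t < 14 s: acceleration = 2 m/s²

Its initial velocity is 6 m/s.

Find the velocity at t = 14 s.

1 m/s

Δv equals the area under the a-t graph; then v = v₀ + Δv.
0–3 s: 10 × 3 = 30 m/s
3–8 s: -1 × 5 = -5 m/s
8–11 s: -12 × 3 = -36 m/s
11–14 s: 2 × 3 = 6 m/s
Δv = -5 m/s, so v(14) = 6 + (-5) = 1 m/s.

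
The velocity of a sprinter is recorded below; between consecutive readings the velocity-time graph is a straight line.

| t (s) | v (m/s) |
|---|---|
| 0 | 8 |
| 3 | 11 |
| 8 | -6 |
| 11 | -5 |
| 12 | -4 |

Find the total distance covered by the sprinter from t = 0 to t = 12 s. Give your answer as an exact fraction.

1234/17 m

Total distance travelled is ∫|v| dt — sum the magnitudes of each area piece.
0–3 s: |½(8 + 11)(3)| = 28.5 m
3–8 s: v = 0 at t = 106/17 s; triangle areas 605/34 + 90/17 = 785/34 m
8–11 s: |½(-6 + -5)(3)| = 16.5 m
11–12 s: |½(-5 + -4)(1)| = 4.5 m
Total distance = 1234/17 m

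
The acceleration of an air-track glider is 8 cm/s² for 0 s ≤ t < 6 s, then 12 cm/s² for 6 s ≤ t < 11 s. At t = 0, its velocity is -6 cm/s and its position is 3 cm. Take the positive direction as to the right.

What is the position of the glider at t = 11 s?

On each constant-a segment, Δv = aΔt and Δx = v₀Δt + ½aΔt²; chain segment to segment.
0–6 s: v starts -6 cm/s; Δx = -6·6 + ½·8·6² = 108 cm; v ends 42 cm/s.
6–11 s: v starts 42 cm/s; Δx = 42·5 + ½·12·5² = 360 cm; v ends 102 cm/s.
x(11) = 3 + Σ Δx = 471 cm.

471 cm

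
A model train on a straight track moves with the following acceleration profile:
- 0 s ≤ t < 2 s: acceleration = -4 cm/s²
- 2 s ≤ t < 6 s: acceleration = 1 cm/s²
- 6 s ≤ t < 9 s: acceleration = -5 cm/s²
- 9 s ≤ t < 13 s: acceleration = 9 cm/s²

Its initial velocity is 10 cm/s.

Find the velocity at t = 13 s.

Δv equals the area under the a-t graph; then v = v₀ + Δv.
0–2 s: -4 × 2 = -8 cm/s
2–6 s: 1 × 4 = 4 cm/s
6–9 s: -5 × 3 = -15 cm/s
9–13 s: 9 × 4 = 36 cm/s
Δv = 17 cm/s, so v(13) = 10 + (17) = 27 cm/s.

27 cm/s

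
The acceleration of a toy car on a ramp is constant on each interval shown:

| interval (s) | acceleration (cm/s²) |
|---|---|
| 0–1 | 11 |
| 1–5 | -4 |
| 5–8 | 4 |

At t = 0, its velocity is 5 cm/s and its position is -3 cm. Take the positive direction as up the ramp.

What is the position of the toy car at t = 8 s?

On each constant-a segment, Δv = aΔt and Δx = v₀Δt + ½aΔt²; chain segment to segment.
0–1 s: v starts 5 cm/s; Δx = 5·1 + ½·11·1² = 10.5 cm; v ends 16 cm/s.
1–5 s: v starts 16 cm/s; Δx = 16·4 + ½·-4·4² = 32 cm; v ends 0 cm/s.
5–8 s: v starts 0 cm/s; Δx = 0·3 + ½·4·3² = 18 cm; v ends 12 cm/s.
x(8) = -3 + Σ Δx = 57.5 cm.

57.5 cm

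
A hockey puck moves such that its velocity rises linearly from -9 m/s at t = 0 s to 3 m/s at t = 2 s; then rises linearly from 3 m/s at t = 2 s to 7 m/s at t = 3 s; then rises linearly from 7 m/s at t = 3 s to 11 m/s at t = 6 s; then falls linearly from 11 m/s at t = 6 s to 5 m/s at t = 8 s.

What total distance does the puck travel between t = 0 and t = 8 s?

55.5 m

Total distance travelled is ∫|v| dt — sum the magnitudes of each area piece.
0–2 s: v = 0 at t = 1.5 s; triangle areas 6.75 + 0.75 = 7.5 m
2–3 s: |½(3 + 7)(1)| = 5 m
3–6 s: |½(7 + 11)(3)| = 27 m
6–8 s: |½(11 + 5)(2)| = 16 m
Total distance = 55.5 m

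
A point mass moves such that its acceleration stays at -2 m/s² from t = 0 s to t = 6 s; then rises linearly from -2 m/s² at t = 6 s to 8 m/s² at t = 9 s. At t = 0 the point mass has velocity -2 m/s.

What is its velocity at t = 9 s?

-5 m/s

Δv equals the area under the a-t graph; then v = v₀ + Δv.
0–6 s: -2 × 6 = -12 m/s
6–9 s: ½(-2 + 8)(3) = 9 m/s
Δv = -3 m/s, so v(9) = -2 + (-3) = -5 m/s.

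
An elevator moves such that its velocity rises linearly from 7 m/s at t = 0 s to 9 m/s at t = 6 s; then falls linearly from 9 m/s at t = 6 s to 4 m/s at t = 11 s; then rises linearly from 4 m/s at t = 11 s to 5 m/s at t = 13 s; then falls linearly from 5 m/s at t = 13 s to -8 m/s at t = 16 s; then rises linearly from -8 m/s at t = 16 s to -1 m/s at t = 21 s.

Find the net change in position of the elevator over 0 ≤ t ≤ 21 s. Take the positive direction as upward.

62.5 m

Displacement is the signed area under the v-t curve.
0–6 s: ½(7 + 9)(6) = 48 m
6–11 s: ½(9 + 4)(5) = 32.5 m
11–13 s: ½(4 + 5)(2) = 9 m
13–16 s: ½(5 + -8)(3) = -4.5 m
16–21 s: ½(-8 + -1)(5) = -22.5 m
Net displacement = 62.5 m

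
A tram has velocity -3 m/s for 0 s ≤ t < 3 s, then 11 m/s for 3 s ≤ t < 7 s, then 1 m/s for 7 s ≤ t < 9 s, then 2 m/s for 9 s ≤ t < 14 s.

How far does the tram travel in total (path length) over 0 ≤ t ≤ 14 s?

Total distance travelled is ∫|v| dt — sum the magnitudes of each area piece.
0–3 s: |-3| × 3 = 9 m
3–7 s: |11| × 4 = 44 m
7–9 s: |1| × 2 = 2 m
9–14 s: |2| × 5 = 10 m
Total distance = 65 m

65 m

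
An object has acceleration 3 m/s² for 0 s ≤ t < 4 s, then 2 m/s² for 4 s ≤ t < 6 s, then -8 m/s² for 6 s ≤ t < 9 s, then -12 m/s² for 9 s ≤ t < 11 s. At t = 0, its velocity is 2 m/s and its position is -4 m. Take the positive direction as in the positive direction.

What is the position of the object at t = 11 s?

42 m

On each constant-a segment, Δv = aΔt and Δx = v₀Δt + ½aΔt²; chain segment to segment.
0–4 s: v starts 2 m/s; Δx = 2·4 + ½·3·4² = 32 m; v ends 14 m/s.
4–6 s: v starts 14 m/s; Δx = 14·2 + ½·2·2² = 32 m; v ends 18 m/s.
6–9 s: v starts 18 m/s; Δx = 18·3 + ½·-8·3² = 18 m; v ends -6 m/s.
9–11 s: v starts -6 m/s; Δx = -6·2 + ½·-12·2² = -36 m; v ends -30 m/s.
x(11) = -4 + Σ Δx = 42 m.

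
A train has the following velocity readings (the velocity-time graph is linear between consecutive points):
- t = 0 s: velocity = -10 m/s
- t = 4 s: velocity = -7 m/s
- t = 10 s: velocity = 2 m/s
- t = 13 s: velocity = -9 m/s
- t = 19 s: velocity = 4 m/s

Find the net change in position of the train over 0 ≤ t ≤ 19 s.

Displacement is the signed area under the v-t curve.
0–4 s: ½(-10 + -7)(4) = -34 m
4–10 s: ½(-7 + 2)(6) = -15 m
10–13 s: ½(2 + -9)(3) = -10.5 m
13–19 s: ½(-9 + 4)(6) = -15 m
Net displacement = -74.5 m

-74.5 m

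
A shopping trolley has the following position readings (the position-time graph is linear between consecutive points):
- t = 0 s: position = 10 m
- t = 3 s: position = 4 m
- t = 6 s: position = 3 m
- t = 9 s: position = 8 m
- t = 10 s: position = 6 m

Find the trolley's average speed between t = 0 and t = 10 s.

1.4 m/s

Average speed = (total path length)/(elapsed time); on a piecewise-linear x-t graph the path length is Σ|Δx|.
0–3 s: |Δx| = |4 − 10| = 6 m
3–6 s: |Δx| = |3 − 4| = 1 m
6–9 s: |Δx| = |8 − 3| = 5 m
9–10 s: |Δx| = |6 − 8| = 2 m
Total path = 14 m; average speed = 14/10 = 1.4 m/s.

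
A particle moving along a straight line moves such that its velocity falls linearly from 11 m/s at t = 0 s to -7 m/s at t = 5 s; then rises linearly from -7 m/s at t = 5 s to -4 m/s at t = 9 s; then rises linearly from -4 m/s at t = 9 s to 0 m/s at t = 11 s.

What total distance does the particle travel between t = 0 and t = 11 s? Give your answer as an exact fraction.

Total distance travelled is ∫|v| dt — sum the magnitudes of each area piece.
0–5 s: v = 0 at t = 55/18 s; triangle areas 605/36 + 245/36 = 425/18 m
5–9 s: |½(-7 + -4)(4)| = 22 m
9–11 s: |½(-4 + 0)(2)| = 4 m
Total distance = 893/18 m

893/18 m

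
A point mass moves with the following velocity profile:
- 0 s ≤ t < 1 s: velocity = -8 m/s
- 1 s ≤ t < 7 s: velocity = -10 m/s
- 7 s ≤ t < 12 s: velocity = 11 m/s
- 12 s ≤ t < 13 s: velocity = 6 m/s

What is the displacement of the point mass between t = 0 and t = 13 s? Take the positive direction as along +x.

-7 m

Net displacement equals the area under the velocity-time graph (areas below the axis count negative).
0–1 s: -8 × 1 = -8 m
1–7 s: -10 × 6 = -60 m
7–12 s: 11 × 5 = 55 m
12–13 s: 6 × 1 = 6 m
Net displacement = -7 m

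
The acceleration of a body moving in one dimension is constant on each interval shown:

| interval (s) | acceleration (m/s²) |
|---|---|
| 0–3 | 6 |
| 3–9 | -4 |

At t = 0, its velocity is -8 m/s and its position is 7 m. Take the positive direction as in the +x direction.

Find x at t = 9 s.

-2 m

On each constant-a segment, Δv = aΔt and Δx = v₀Δt + ½aΔt²; chain segment to segment.
0–3 s: v starts -8 m/s; Δx = -8·3 + ½·6·3² = 3 m; v ends 10 m/s.
3–9 s: v starts 10 m/s; Δx = 10·6 + ½·-4·6² = -12 m; v ends -14 m/s.
x(9) = 7 + Σ Δx = -2 m.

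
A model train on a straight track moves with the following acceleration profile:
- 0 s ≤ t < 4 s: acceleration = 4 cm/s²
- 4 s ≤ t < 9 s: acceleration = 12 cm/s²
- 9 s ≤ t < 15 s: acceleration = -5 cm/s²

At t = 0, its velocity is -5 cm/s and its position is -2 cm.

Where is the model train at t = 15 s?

551 cm

On each constant-a segment, Δv = aΔt and Δx = v₀Δt + ½aΔt²; chain segment to segment.
0–4 s: v starts -5 cm/s; Δx = -5·4 + ½·4·4² = 12 cm; v ends 11 cm/s.
4–9 s: v starts 11 cm/s; Δx = 11·5 + ½·12·5² = 205 cm; v ends 71 cm/s.
9–15 s: v starts 71 cm/s; Δx = 71·6 + ½·-5·6² = 336 cm; v ends 41 cm/s.
x(15) = -2 + Σ Δx = 551 cm.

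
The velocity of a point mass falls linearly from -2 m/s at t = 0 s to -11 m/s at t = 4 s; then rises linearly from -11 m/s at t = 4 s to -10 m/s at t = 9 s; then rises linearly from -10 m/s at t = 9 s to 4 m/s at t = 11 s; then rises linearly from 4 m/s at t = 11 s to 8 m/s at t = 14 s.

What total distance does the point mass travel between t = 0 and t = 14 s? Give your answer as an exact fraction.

Distance (not displacement) is the total path length: add the absolute areas under v-t.
0–4 s: |½(-2 + -11)(4)| = 26 m
4–9 s: |½(-11 + -10)(5)| = 52.5 m
9–11 s: v = 0 at t = 73/7 s; triangle areas 50/7 + 8/7 = 58/7 m
11–14 s: |½(4 + 8)(3)| = 18 m
Total distance = 1467/14 m

1467/14 m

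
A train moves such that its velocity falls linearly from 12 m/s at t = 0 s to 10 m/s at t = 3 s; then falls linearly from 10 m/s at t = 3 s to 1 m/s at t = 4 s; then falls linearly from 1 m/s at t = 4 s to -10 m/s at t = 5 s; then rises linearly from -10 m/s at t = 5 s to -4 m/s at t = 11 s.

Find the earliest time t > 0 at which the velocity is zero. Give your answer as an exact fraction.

v changes sign on 4–5 s (from 1 to -10); the graph is linear there, so v = 0 at t = 4 + (-1)·(5 − 4)/(-10 − 1) = 45/11 s.

t = 45/11 s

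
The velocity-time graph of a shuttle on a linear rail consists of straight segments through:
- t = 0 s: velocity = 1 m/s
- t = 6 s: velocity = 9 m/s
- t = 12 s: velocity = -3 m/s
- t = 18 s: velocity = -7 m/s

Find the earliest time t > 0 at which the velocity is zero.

t = 10.5 s

v changes sign on 6–12 s (from 9 to -3); the graph is linear there, so v = 0 at t = 6 + (-9)·(12 − 6)/(-3 − 9) = 10.5 s.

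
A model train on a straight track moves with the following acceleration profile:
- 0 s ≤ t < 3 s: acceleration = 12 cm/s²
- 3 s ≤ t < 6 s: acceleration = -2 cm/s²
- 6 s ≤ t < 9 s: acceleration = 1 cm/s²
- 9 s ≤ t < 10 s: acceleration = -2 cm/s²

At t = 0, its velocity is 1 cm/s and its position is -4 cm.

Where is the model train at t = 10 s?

On each constant-a segment, Δv = aΔt and Δx = v₀Δt + ½aΔt²; chain segment to segment.
0–3 s: v starts 1 cm/s; Δx = 1·3 + ½·12·3² = 57 cm; v ends 37 cm/s.
3–6 s: v starts 37 cm/s; Δx = 37·3 + ½·-2·3² = 102 cm; v ends 31 cm/s.
6–9 s: v starts 31 cm/s; Δx = 31·3 + ½·1·3² = 97.5 cm; v ends 34 cm/s.
9–10 s: v starts 34 cm/s; Δx = 34·1 + ½·-2·1² = 33 cm; v ends 32 cm/s.
x(10) = -4 + Σ Δx = 285.5 cm.

285.5 cm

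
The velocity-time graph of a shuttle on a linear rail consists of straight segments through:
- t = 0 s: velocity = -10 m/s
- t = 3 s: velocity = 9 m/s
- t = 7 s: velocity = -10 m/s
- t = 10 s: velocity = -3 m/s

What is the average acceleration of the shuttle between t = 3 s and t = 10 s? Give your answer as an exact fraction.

Average acceleration = Δv/Δt = (-3 − 9)/(10 − 3) = -12/7 m/s².

-12/7 m/s²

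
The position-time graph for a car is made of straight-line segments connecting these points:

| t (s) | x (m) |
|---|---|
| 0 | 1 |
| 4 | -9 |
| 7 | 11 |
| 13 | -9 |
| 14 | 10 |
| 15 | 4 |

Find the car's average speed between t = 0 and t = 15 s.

Average speed = (total path length)/(elapsed time); on a piecewise-linear x-t graph the path length is Σ|Δx|.
0–4 s: |Δx| = |-9 − 1| = 10 m
4–7 s: |Δx| = |11 − -9| = 20 m
7–13 s: |Δx| = |-9 − 11| = 20 m
13–14 s: |Δx| = |10 − -9| = 19 m
14–15 s: |Δx| = |4 − 10| = 6 m
Total path = 75 m; average speed = 75/15 = 5 m/s.

5 m/s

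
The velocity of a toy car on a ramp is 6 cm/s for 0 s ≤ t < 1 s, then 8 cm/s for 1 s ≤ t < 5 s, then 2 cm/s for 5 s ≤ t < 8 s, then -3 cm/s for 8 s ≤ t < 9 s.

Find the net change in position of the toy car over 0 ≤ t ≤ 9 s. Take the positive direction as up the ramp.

Displacement is the signed area under the v-t curve.
0–1 s: 6 × 1 = 6 cm
1–5 s: 8 × 4 = 32 cm
5–8 s: 2 × 3 = 6 cm
8–9 s: -3 × 1 = -3 cm
Net displacement = 41 cm

41 cm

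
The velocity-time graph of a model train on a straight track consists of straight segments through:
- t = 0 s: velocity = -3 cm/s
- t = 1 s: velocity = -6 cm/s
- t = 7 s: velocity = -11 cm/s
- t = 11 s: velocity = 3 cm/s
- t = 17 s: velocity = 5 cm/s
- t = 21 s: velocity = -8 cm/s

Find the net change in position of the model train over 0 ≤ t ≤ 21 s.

-53.5 cm

Displacement is the signed area under the v-t curve.
0–1 s: ½(-3 + -6)(1) = -4.5 cm
1–7 s: ½(-6 + -11)(6) = -51 cm
7–11 s: ½(-11 + 3)(4) = -16 cm
11–17 s: ½(3 + 5)(6) = 24 cm
17–21 s: ½(5 + -8)(4) = -6 cm
Net displacement = -53.5 cm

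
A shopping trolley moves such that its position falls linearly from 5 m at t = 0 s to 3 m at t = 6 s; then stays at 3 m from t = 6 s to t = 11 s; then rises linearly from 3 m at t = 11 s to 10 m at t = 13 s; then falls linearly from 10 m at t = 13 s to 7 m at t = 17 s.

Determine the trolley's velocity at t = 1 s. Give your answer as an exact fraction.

-1/3 m/s

Velocity is the slope of the x-t graph on 0–6 s: (3 − 5)/(6 − 0) = -1/3 m/s.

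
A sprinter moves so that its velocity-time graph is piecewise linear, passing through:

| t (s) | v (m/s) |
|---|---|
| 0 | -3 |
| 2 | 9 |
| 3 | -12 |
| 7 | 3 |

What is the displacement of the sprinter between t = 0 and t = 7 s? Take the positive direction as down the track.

-13.5 m

Net displacement equals the area under the velocity-time graph (areas below the axis count negative).
0–2 s: ½(-3 + 9)(2) = 6 m
2–3 s: ½(9 + -12)(1) = -1.5 m
3–7 s: ½(-12 + 3)(4) = -18 m
Net displacement = -13.5 m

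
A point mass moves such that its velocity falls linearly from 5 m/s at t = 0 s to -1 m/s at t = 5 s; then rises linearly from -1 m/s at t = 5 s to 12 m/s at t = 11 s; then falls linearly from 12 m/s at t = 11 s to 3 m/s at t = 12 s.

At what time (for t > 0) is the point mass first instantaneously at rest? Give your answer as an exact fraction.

t = 25/6 s

v changes sign on 0–5 s (from 5 to -1); the graph is linear there, so v = 0 at t = 0 + (-5)·(5 − 0)/(-1 − 5) = 25/6 s.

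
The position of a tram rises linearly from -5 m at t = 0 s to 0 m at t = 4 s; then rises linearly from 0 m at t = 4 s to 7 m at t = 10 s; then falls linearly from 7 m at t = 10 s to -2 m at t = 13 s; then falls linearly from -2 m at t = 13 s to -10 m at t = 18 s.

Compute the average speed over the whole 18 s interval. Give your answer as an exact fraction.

29/18 m/s

Average speed = (total path length)/(elapsed time); on a piecewise-linear x-t graph the path length is Σ|Δx|.
0–4 s: |Δx| = |0 − -5| = 5 m
4–10 s: |Δx| = |7 − 0| = 7 m
10–13 s: |Δx| = |-2 − 7| = 9 m
13–18 s: |Δx| = |-10 − -2| = 8 m
Total path = 29 m; average speed = 29/18 = 29/18 m/s.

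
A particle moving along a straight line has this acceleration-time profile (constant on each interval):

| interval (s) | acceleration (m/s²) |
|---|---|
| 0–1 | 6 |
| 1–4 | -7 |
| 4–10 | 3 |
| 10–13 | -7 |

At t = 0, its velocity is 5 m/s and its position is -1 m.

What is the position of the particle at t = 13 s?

On each constant-a segment, Δv = aΔt and Δx = v₀Δt + ½aΔt²; chain segment to segment.
0–1 s: v starts 5 m/s; Δx = 5·1 + ½·6·1² = 8 m; v ends 11 m/s.
1–4 s: v starts 11 m/s; Δx = 11·3 + ½·-7·3² = 1.5 m; v ends -10 m/s.
4–10 s: v starts -10 m/s; Δx = -10·6 + ½·3·6² = -6 m; v ends 8 m/s.
10–13 s: v starts 8 m/s; Δx = 8·3 + ½·-7·3² = -7.5 m; v ends -13 m/s.
x(13) = -1 + Σ Δx = -5 m.

-5 m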